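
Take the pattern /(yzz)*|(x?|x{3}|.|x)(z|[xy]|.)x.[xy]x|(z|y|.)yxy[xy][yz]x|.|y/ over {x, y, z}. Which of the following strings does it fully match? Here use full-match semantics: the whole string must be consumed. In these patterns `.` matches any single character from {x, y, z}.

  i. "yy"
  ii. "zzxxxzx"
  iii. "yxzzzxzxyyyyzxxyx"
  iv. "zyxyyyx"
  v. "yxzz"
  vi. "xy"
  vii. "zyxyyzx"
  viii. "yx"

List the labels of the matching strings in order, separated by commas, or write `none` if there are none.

i. "yy" → no match
ii. "zzxxxzx" → no match
iii → no match
iv. "zyxyyyx" → match
v. "yxzz" → no match
vi. "xy" → no match
vii. "zyxyyzx" → match
viii. "yx" → no match

iv, vii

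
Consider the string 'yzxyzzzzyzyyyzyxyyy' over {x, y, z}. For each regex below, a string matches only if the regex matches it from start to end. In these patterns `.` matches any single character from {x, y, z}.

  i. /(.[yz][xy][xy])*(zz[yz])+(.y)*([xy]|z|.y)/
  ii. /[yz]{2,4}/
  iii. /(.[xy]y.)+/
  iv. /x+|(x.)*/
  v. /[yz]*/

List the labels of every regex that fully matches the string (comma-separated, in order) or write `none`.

i

i → match
ii → no match
iii → no match
iv → no match
v → no match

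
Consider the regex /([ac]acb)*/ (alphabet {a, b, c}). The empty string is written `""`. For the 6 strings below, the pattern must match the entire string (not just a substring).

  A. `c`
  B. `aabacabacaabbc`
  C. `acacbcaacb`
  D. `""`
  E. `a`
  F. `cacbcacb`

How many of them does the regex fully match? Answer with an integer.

A → no match
B → no match
C → no match
D → match
E → no match
F → match
Total matched: 2

2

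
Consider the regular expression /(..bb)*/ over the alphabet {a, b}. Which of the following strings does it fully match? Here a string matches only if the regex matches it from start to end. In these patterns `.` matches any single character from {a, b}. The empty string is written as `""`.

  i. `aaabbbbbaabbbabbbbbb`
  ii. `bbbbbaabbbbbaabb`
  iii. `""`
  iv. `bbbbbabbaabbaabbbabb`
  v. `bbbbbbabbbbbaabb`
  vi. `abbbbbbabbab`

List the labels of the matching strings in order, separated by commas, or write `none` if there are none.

iii, iv

i → no match
ii → no match
iii. `""` → match
iv → match
v → no match
vi. `abbbbbbabbab` → no match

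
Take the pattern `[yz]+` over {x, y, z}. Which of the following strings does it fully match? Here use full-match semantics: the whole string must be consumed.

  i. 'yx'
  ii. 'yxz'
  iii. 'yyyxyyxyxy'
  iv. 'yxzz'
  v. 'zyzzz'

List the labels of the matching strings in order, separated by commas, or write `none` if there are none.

i → no match
ii → no match
iii → no match
iv → no match
v → match

v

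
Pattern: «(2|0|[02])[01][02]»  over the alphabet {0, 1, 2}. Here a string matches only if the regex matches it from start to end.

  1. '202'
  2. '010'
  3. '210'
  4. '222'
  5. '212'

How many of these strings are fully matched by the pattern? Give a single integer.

1 → match
2 → match
3 → match
4 → no match
5 → match
Total matched: 4

4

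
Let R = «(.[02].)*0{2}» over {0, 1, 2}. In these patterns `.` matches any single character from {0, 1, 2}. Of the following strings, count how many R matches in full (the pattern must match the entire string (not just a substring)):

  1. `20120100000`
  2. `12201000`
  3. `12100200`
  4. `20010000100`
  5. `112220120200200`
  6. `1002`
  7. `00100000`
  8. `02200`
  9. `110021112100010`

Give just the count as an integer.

1 → match
2 → no match
3 → match
4 → match
5 → no match
6 → no match — must end with `0`
7 → match
8 → match
9 → no match
Total matched: 5

5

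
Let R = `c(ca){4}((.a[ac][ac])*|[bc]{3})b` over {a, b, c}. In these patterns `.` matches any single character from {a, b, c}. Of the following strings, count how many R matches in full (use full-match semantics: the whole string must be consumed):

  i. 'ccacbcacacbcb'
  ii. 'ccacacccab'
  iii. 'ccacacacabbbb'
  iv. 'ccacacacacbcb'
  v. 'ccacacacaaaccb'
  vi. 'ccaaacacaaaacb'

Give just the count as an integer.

i → no match
ii → no match
iii → match
iv → match
v → match
vi → no match
Total matched: 3

3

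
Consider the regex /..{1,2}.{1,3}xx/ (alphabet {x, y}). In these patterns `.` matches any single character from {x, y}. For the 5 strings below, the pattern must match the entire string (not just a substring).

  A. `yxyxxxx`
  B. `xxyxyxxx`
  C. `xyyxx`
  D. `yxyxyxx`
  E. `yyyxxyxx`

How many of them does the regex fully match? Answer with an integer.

A → match
B → match
C → match
D → match
E → match
Total matched: 5

5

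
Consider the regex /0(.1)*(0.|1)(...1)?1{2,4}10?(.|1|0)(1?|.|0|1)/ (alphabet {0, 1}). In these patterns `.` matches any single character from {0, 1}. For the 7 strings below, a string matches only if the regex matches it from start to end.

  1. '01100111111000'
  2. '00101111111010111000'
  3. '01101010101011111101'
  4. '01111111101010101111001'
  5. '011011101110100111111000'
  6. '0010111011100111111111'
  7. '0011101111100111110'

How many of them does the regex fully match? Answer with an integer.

6

1 → match
2 → no match
3 → match
4 → match
5 → match
6 → match
7 → match
Total matched: 6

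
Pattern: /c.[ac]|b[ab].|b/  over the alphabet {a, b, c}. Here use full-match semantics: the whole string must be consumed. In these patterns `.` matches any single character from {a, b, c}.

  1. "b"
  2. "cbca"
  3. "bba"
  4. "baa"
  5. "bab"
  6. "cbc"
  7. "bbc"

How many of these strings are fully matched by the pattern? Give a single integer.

6

1 → match
2 → no match
3 → match
4 → match
5 → match
6 → match
7 → match
Total matched: 6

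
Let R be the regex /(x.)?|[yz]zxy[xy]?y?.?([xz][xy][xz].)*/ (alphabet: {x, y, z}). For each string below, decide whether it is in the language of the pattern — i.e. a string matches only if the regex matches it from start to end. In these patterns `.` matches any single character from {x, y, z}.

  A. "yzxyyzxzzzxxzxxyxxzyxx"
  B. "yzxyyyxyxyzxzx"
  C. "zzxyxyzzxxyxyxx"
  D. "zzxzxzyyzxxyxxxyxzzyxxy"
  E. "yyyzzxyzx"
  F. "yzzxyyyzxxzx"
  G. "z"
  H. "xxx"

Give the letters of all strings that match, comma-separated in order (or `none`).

A → no match
B → match
C → match
D → no match
E → no match
F → no match
G → no match
H → no match

B, C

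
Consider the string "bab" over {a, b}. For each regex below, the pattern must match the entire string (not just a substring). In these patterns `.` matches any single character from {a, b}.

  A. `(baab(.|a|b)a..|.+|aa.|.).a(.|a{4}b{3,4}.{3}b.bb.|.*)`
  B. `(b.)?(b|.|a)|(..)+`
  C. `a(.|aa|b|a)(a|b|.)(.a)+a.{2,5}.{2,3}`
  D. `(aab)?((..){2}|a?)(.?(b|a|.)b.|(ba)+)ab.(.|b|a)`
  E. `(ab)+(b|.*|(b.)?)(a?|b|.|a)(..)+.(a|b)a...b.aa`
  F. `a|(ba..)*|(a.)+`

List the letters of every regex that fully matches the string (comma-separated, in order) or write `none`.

A → no match
B → match
C → no match — must start with "a"
D → no match
E → no match — must start with "ab"
F → no match

B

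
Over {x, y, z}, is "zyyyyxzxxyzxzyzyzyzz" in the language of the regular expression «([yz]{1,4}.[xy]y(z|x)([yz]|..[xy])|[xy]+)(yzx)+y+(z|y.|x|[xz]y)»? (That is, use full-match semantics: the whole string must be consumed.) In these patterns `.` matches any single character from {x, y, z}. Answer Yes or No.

No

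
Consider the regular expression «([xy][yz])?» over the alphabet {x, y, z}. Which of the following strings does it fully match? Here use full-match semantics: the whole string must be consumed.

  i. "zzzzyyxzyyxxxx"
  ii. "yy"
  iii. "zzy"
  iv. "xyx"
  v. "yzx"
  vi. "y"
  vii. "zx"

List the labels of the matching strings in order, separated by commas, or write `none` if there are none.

i → no match
ii. "yy" → match
iii. "zzy" → no match
iv. "xyx" → no match
v. "yzx" → no match
vi. "y" → no match
vii. "zx" → no match

ii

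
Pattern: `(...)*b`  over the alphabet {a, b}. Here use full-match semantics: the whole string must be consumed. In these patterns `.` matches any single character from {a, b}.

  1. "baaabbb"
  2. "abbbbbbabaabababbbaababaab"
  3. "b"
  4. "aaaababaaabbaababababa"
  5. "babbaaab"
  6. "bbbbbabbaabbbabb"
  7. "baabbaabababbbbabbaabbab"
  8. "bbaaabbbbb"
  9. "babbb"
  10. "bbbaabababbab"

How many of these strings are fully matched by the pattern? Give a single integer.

5

1 → match
2 → no match
3 → match
4 → no match — must end with "b"
5 → no match
6 → match
7 → no match
8 → match
9 → no match
10 → match
Total matched: 5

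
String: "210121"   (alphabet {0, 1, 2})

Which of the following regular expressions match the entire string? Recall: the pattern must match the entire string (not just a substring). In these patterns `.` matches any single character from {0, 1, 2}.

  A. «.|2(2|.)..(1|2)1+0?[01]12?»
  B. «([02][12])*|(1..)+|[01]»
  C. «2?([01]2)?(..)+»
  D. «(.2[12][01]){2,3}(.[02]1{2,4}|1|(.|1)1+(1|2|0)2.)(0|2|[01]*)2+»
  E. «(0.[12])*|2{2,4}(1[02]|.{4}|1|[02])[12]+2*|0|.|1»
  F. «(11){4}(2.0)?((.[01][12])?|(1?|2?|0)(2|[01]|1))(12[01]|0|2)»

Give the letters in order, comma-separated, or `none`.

B, C

A → no match
B → match
C → match
D → no match — must end with "2"
E → no match
F → no match — must start with "11"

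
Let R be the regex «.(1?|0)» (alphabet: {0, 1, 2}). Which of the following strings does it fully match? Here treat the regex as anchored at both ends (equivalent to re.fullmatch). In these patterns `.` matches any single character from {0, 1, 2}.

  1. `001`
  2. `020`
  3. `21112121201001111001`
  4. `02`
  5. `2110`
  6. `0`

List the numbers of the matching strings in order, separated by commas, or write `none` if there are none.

1 → no match
2 → no match
3 → no match
4 → no match
5 → no match
6 → match

6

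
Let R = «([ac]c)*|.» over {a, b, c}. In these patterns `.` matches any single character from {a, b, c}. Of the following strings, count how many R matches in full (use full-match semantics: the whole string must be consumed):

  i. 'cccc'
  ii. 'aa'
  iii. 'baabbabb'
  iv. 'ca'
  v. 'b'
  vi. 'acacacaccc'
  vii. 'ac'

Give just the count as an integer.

4

i → match
ii → no match
iii → no match
iv → no match
v → match
vi → match
vii → match
Total matched: 4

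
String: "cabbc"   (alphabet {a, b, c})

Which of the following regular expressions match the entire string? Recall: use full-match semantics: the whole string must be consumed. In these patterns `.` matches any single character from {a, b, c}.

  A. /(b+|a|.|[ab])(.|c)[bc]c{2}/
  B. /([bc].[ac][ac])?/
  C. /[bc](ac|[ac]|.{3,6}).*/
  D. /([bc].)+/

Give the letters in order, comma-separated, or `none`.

A → no match
B → no match
C → match
D → no match

C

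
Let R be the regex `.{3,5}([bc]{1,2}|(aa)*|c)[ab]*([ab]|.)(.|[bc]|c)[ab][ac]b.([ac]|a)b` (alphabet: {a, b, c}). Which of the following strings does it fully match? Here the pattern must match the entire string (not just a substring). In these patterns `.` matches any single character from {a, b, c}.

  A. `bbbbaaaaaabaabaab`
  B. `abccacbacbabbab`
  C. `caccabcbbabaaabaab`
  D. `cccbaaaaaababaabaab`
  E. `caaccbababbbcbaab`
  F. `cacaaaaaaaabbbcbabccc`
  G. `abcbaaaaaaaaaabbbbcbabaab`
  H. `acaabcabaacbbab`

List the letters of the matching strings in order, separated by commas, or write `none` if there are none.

A → match
B → match
C → match
D → match
E → match
F → no match — must end with `b`
G → match
H → match

A, B, C, D, E, G, H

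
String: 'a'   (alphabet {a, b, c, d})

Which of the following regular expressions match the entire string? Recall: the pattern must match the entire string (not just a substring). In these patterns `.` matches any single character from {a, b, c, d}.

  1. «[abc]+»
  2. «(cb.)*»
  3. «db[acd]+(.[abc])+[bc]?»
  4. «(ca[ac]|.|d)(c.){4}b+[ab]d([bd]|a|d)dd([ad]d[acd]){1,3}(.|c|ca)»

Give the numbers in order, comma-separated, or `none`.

1

1 → match
2 → no match
3 → no match — must start with 'db'
4 → no match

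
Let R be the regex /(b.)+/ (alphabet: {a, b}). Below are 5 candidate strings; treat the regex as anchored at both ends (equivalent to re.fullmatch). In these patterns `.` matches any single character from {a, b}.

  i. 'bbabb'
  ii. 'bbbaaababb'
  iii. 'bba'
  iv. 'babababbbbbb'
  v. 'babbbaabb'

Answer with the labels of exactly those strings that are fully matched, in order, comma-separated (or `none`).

iv

i → no match
ii → no match
iii → no match
iv → match
v → no match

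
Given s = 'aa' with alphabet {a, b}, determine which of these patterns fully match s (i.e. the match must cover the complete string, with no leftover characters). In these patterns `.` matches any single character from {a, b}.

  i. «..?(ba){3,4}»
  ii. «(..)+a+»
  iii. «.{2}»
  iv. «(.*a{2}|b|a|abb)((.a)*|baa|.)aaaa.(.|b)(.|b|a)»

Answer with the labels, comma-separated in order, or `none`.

i → no match — must end with 'ba'
ii → no match
iii → match
iv → no match

iii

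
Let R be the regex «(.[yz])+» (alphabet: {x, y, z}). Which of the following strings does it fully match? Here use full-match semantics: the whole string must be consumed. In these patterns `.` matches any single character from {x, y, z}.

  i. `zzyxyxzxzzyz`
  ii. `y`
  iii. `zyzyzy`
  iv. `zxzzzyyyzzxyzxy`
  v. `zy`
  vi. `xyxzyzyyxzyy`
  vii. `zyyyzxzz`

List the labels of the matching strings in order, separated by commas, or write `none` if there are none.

iii, v, vi

i → no match
ii → no match
iii → match
iv → no match
v → match
vi → match
vii → no match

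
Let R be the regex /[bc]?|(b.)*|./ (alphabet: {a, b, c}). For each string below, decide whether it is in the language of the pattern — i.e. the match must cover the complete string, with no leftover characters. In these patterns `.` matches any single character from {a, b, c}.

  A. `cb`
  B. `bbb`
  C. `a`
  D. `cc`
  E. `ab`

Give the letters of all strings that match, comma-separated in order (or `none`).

A → no match
B → no match
C → match
D → no match
E → no match

C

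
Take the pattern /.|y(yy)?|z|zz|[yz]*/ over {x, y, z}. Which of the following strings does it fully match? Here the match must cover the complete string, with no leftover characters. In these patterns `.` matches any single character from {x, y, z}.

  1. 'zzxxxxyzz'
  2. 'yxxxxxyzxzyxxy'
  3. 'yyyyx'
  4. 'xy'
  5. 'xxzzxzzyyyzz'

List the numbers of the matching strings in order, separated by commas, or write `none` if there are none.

none

1 → no match
2 → no match
3 → no match
4 → no match
5 → no match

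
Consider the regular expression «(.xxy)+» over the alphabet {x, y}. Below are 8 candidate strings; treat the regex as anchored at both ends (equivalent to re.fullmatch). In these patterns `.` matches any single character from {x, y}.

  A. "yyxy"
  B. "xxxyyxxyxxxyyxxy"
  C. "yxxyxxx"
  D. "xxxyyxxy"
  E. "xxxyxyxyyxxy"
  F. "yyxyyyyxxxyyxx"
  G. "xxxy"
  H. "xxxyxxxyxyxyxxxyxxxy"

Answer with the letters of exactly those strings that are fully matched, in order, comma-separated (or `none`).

A. "yyxy" → no match — must end with "xxy"
B → match
C. "yxxyxxx" → no match — must end with "xxy"
D. "xxxyyxxy" → match
E. "xxxyxyxyyxxy" → no match
F → no match — must end with "xxy"
G. "xxxy" → match
H → no match

B, D, G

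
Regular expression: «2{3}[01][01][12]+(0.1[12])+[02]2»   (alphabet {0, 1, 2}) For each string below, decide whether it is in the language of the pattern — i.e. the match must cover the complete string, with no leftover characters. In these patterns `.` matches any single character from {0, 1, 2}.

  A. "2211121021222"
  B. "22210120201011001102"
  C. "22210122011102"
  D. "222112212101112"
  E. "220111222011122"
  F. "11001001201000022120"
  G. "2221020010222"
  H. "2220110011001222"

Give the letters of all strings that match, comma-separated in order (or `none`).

A → no match
B → no match
C → match
D → no match
E → no match
F → no match — must start with "2"
G → no match
H → match

C, H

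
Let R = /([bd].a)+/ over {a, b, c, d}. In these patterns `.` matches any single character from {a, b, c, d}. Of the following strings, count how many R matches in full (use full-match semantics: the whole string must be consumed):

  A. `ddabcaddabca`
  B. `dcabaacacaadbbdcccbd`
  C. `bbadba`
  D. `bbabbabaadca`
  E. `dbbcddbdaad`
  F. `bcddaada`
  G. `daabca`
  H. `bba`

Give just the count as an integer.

A → match
B → no match — must end with `a`
C → match
D → match
E → no match — must end with `a`
F → no match
G → match
H → match
Total matched: 5

5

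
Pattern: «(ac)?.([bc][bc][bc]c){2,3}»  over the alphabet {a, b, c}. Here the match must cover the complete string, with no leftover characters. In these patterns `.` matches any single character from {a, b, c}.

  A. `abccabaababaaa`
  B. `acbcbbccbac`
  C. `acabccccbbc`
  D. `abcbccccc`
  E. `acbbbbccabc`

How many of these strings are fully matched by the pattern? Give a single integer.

2

A → no match — must end with `c`
B. `acbcbbccbac` → no match
C. `acabccccbbc` → match
D. `abcbccccc` → match
E. `acbbbbccabc` → no match
Total matched: 2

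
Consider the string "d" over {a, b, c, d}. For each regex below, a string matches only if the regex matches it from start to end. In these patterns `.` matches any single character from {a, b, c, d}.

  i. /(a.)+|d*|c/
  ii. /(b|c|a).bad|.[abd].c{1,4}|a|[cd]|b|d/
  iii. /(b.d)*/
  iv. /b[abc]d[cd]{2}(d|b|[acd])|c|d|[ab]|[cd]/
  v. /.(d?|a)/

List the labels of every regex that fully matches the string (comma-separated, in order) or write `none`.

i → match
ii → match
iii → no match
iv → match
v → match

i, ii, iv, v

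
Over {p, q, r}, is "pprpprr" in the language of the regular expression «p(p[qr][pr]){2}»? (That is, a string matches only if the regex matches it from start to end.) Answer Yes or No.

Yes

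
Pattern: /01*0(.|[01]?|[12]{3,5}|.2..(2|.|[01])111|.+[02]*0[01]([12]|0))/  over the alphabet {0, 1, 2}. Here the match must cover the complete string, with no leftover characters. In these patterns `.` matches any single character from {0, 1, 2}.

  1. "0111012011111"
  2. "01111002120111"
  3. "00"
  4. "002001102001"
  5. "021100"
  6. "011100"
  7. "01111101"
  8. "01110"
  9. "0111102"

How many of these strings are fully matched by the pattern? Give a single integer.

8

1 → match
2 → match
3 → match
4 → match
5 → no match
6 → match
7 → match
8 → match
9 → match
Total matched: 8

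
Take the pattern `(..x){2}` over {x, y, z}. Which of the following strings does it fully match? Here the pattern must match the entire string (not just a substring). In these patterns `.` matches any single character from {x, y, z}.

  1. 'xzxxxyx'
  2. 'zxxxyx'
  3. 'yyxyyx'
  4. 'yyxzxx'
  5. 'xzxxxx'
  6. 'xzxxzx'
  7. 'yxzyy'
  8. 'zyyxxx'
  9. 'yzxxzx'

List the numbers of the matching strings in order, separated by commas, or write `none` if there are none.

2, 3, 4, 5, 6, 9

1 → no match
2 → match
3 → match
4 → match
5 → match
6 → match
7 → no match — must end with 'x'
8 → no match
9 → match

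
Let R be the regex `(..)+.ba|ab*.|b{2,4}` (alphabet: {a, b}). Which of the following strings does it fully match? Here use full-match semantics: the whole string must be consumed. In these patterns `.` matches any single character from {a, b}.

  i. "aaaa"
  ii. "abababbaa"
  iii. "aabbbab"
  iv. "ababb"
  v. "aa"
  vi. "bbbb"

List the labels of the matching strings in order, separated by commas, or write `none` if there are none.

v, vi

i. "aaaa" → no match
ii. "abababbaa" → no match
iii. "aabbbab" → no match
iv. "ababb" → no match
v. "aa" → match
vi. "bbbb" → match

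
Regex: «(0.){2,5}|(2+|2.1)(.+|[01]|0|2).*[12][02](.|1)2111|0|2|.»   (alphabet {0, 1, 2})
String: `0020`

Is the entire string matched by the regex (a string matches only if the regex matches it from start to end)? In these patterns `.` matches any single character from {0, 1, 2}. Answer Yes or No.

No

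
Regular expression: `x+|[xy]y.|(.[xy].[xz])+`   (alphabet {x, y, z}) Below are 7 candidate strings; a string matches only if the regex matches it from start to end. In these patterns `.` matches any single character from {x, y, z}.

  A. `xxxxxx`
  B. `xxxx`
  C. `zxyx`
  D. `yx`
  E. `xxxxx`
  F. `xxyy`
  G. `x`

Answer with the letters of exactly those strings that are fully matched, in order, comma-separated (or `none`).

A → match
B → match
C → match
D → no match
E → match
F → no match
G → match

A, B, C, E, G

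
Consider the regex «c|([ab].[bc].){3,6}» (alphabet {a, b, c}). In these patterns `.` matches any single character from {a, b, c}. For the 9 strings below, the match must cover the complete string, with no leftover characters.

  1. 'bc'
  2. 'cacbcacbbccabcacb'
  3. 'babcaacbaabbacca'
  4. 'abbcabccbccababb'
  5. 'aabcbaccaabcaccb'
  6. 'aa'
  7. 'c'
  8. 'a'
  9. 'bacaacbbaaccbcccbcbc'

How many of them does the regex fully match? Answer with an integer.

1 → no match
2 → no match
3 → match
4 → match
5 → match
6 → no match
7 → match
8 → no match
9 → match
Total matched: 5

5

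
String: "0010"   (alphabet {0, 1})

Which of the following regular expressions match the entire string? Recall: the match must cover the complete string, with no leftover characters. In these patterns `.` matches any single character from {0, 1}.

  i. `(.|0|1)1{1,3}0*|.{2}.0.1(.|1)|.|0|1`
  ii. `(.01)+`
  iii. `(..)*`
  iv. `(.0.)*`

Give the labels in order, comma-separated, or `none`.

iii

i → no match
ii → no match — must end with "01"
iii → match
iv → no match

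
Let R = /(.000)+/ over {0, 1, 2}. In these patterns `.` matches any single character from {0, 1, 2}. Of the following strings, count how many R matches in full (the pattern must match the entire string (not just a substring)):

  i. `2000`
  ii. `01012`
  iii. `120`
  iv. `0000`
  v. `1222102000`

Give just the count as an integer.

i → match
ii → no match — must end with `000`
iii → no match — must end with `000`
iv → match
v → no match
Total matched: 2

2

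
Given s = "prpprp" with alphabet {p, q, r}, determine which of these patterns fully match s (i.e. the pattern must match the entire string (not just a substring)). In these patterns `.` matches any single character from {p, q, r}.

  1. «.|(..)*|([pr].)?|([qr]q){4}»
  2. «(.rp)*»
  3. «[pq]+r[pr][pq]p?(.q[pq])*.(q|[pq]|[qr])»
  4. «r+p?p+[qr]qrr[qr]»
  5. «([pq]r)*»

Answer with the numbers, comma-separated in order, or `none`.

1, 2, 3

1 → match
2 → match
3 → match
4 → no match — must start with "r"
5 → no match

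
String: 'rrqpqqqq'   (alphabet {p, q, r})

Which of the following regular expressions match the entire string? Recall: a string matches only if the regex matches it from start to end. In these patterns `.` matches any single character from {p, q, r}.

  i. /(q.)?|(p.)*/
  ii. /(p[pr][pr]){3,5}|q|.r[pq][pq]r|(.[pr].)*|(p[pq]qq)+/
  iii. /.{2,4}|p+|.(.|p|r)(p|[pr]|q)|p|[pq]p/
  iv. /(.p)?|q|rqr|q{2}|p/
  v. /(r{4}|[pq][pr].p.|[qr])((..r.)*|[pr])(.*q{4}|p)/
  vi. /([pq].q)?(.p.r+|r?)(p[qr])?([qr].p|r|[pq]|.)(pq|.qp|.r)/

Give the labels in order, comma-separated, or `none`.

i → no match
ii → no match
iii → no match
iv → no match
v → match
vi → no match

v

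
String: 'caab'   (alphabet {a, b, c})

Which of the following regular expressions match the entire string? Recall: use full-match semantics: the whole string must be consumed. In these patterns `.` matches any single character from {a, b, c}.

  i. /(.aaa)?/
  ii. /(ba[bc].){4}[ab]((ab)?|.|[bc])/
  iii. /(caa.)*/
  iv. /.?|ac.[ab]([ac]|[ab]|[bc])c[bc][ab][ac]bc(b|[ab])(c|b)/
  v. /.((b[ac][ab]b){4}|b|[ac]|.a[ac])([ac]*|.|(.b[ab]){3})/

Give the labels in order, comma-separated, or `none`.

i → no match
ii → no match — must start with 'ba'
iii → match
iv → no match
v → no match

iii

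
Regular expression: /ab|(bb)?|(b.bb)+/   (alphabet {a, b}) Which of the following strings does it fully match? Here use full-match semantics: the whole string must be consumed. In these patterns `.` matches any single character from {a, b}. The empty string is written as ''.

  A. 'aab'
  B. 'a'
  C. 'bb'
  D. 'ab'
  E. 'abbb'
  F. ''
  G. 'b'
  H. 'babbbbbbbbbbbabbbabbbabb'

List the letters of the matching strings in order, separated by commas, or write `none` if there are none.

C, D, F, H

A. 'aab' → no match
B. 'a' → no match
C. 'bb' → match
D. 'ab' → match
E. 'abbb' → no match
F. '' → match
G. 'b' → no match
H → match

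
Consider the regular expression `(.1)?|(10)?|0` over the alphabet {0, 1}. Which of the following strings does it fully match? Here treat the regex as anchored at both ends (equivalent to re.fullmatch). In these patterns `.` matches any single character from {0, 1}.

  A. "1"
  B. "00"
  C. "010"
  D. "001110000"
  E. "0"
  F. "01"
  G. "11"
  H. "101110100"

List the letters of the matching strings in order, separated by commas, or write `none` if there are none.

E, F, G

A → no match
B → no match
C → no match
D → no match
E → match
F → match
G → match
H → no match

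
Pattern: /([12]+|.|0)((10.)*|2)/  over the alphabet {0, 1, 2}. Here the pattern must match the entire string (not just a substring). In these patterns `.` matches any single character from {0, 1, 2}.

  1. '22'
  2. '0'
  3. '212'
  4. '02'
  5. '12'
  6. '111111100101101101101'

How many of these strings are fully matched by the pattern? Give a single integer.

1. '22' → match
2. '0' → match
3. '212' → match
4. '02' → match
5. '12' → match
6 → match
Total matched: 6

6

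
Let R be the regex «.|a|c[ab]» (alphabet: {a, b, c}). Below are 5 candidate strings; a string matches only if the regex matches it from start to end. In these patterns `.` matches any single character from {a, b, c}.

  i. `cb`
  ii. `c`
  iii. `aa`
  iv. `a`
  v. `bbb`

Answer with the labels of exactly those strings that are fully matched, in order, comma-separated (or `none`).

i → match
ii → match
iii → no match
iv → match
v → no match

i, ii, iv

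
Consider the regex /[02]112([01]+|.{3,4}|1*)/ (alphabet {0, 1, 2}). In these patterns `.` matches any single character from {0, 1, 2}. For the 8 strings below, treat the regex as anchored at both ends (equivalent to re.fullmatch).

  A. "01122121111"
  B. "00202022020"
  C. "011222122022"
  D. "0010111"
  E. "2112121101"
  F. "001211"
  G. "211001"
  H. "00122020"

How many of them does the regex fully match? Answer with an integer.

0

A → no match
B → no match
C → no match
D → no match
E → no match
F → no match
G → no match
H → no match
Total matched: 0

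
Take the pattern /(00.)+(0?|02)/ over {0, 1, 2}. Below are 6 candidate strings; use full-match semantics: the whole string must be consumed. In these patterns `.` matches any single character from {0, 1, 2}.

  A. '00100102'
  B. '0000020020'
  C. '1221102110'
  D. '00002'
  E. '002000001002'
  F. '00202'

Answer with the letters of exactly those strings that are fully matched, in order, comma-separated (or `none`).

A → match
B → match
C → no match — must start with '00'
D → match
E → match
F → match

A, B, D, E, F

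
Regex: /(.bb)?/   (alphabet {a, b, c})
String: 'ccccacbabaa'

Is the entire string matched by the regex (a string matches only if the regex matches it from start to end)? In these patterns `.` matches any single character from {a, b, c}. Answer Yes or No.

No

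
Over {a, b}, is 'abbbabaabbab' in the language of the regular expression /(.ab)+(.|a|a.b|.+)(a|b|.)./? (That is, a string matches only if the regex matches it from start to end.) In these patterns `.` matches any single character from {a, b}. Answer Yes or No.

No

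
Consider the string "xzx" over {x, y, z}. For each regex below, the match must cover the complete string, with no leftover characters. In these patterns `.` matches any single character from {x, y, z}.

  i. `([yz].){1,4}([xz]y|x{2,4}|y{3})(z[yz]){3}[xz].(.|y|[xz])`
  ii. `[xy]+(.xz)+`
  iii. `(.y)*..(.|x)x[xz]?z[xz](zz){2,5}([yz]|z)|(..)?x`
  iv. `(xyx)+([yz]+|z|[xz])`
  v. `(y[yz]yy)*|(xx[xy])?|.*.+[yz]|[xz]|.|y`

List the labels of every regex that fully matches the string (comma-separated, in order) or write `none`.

iii

i → no match
ii → no match — must end with "xz"
iii → match
iv → no match — must start with "xyx"
v → no match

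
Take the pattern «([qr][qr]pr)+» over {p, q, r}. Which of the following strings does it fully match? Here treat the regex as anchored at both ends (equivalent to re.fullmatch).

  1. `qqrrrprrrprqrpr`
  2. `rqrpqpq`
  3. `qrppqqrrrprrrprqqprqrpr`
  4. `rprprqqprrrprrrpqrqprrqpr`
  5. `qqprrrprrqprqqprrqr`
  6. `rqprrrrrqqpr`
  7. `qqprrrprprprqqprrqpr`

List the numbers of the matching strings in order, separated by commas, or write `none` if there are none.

1 → no match
2 → no match — must end with `pr`
3 → no match
4 → no match
5 → no match — must end with `pr`
6 → no match
7 → no match

none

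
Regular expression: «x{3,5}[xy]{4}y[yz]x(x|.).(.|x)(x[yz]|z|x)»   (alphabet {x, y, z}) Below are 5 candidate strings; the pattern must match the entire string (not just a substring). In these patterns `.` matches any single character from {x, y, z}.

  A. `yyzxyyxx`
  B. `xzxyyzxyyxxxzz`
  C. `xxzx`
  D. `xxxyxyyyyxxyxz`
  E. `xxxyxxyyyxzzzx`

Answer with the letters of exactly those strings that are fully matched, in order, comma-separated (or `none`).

D, E

A → no match — must start with `x`
B → no match
C → no match
D → match
E → match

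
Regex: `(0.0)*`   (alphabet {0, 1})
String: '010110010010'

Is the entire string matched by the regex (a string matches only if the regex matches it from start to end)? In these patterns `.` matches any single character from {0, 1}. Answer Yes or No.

No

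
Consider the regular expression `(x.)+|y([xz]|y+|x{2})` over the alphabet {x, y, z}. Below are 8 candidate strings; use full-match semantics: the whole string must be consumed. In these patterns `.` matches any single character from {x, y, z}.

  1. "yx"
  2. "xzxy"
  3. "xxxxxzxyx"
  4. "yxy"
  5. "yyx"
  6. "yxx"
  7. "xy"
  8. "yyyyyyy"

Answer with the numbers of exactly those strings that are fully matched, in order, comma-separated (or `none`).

1, 2, 6, 7, 8

1. "yx" → match
2. "xzxy" → match
3. "xxxxxzxyx" → no match
4. "yxy" → no match
5. "yyx" → no match
6. "yxx" → match
7. "xy" → match
8. "yyyyyyy" → match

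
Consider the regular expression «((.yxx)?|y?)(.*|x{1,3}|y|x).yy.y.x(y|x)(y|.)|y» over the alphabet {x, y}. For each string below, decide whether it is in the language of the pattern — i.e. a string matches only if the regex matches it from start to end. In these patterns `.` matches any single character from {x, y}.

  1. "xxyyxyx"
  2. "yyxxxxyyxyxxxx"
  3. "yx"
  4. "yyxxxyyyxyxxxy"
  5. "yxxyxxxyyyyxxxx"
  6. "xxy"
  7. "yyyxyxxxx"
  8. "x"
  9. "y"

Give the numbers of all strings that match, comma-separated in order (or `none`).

2, 4, 5, 7, 9

1 → no match
2 → match
3 → no match
4 → match
5 → match
6 → no match
7 → match
8 → no match
9 → match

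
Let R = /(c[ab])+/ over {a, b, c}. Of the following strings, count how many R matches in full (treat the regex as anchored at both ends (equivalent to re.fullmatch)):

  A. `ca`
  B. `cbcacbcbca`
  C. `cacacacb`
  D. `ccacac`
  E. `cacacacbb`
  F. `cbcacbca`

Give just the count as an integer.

4

A → match
B → match
C → match
D → no match
E → no match
F → match
Total matched: 4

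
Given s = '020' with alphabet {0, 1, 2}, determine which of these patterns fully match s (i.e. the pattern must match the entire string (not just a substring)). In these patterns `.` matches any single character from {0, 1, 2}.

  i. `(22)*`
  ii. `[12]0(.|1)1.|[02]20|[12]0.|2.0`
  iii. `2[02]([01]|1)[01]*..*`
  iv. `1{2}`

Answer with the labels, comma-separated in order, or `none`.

i → no match
ii → match
iii → no match — must start with '2'
iv → no match — must start with '1'

ii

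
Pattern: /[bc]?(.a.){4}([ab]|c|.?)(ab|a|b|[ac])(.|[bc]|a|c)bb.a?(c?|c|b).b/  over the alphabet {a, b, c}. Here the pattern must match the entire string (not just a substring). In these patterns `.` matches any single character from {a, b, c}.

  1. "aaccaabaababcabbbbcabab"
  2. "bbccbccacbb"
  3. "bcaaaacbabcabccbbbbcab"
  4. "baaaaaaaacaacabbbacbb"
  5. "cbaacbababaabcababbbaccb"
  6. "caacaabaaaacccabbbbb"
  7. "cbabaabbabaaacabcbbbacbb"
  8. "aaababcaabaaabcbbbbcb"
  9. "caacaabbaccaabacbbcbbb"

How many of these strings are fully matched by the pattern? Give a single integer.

7

1 → match
2 → no match
3 → match
4 → match
5 → no match
6 → match
7 → match
8 → match
9 → match
Total matched: 7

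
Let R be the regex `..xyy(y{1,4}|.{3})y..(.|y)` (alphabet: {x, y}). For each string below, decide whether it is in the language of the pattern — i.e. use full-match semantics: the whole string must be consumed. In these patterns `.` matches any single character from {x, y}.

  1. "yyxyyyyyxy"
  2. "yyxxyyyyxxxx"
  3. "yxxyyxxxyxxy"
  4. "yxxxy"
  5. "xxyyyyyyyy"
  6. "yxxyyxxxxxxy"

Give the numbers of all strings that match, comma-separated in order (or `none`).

1. "yyxyyyyyxy" → match
2. "yyxxyyyyxxxx" → no match
3. "yxxyyxxxyxxy" → match
4. "yxxxy" → no match
5. "xxyyyyyyyy" → no match
6. "yxxyyxxxxxxy" → no match

1, 3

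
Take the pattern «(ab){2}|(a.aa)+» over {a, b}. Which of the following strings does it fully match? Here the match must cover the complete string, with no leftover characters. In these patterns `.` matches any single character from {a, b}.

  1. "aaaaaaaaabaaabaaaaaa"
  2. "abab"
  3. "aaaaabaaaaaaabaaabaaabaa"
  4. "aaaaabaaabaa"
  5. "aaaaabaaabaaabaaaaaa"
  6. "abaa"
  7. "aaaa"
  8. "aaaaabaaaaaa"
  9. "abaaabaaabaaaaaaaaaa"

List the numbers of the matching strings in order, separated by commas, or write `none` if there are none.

1, 2, 3, 4, 5, 6, 7, 8, 9

1 → match
2. "abab" → match
3 → match
4. "aaaaabaaabaa" → match
5 → match
6. "abaa" → match
7. "aaaa" → match
8. "aaaaabaaaaaa" → match
9 → match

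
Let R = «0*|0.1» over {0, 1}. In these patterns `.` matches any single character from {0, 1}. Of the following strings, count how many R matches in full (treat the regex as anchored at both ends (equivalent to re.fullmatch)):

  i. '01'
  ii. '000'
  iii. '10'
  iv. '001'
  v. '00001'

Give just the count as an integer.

i → no match
ii → match
iii → no match
iv → match
v → no match
Total matched: 2

2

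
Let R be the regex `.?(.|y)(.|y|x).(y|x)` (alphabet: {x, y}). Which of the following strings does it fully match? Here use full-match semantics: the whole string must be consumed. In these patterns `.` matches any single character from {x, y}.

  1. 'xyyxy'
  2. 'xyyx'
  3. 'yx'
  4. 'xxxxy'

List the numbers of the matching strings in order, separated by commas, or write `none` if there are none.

1 → match
2 → match
3 → no match
4 → match

1, 2, 4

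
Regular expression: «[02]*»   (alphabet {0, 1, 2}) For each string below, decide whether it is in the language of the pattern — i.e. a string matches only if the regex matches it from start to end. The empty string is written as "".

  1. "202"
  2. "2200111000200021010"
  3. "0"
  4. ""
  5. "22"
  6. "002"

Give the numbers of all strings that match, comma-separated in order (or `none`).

1, 3, 4, 5, 6

1 → match
2 → no match
3 → match
4 → match
5 → match
6 → match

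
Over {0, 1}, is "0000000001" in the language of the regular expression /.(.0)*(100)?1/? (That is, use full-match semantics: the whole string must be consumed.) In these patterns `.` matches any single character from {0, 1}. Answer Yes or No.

Yes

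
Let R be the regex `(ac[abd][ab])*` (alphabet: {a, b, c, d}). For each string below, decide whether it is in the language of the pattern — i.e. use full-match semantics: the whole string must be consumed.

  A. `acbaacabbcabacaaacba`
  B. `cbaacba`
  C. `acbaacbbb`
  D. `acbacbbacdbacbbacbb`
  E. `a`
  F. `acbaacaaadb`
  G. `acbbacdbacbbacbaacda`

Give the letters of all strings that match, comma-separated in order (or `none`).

A → no match
B → no match
C → no match
D → no match
E → no match
F → no match
G → match

G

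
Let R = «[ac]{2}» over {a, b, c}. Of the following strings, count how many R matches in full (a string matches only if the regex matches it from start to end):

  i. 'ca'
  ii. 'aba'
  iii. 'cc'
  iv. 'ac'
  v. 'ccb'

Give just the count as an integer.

i → match
ii → no match
iii → match
iv → match
v → no match
Total matched: 3

3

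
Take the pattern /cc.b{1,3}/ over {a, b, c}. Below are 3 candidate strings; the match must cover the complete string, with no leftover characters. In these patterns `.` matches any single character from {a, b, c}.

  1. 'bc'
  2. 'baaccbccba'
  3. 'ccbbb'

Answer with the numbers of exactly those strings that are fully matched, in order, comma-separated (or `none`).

3

1 → no match — must start with 'cc'
2 → no match — must start with 'cc'
3 → match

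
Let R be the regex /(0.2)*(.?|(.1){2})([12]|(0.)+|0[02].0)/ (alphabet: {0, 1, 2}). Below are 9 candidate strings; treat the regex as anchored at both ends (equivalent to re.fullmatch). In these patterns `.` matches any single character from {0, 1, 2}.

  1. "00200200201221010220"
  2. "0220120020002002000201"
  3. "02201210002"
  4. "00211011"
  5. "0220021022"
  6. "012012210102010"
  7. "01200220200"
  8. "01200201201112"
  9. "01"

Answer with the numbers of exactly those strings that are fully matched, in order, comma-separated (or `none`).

1 → match
2 → no match
3 → match
4 → match
5 → no match
6 → no match
7 → match
8 → match
9 → match

1, 3, 4, 7, 8, 9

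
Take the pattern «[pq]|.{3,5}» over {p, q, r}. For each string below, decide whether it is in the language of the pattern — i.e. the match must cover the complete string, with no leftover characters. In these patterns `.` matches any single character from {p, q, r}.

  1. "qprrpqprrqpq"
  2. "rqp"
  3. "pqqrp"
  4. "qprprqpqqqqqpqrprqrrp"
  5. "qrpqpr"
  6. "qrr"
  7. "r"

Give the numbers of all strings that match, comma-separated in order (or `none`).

2, 3, 6

1. "qprrpqprrqpq" → no match
2. "rqp" → match
3. "pqqrp" → match
4 → no match
5. "qrpqpr" → no match
6. "qrr" → match
7. "r" → no match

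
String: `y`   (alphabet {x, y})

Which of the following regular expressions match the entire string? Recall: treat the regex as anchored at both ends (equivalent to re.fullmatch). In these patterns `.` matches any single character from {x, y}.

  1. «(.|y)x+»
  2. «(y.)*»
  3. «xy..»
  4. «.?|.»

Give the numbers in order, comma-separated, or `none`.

4

1 → no match — must end with `x`
2 → no match
3 → no match — must start with `xy`
4 → match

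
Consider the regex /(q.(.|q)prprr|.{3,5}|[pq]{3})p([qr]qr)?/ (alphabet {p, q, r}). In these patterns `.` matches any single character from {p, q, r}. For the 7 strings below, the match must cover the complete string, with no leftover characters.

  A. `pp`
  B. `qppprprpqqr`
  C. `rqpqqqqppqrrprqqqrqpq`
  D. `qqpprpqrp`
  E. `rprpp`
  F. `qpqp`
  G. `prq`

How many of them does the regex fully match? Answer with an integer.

2

A. `pp` → no match
B. `qppprprpqqr` → no match
C → no match
D. `qqpprpqrp` → no match
E. `rprpp` → match
F. `qpqp` → match
G. `prq` → no match
Total matched: 2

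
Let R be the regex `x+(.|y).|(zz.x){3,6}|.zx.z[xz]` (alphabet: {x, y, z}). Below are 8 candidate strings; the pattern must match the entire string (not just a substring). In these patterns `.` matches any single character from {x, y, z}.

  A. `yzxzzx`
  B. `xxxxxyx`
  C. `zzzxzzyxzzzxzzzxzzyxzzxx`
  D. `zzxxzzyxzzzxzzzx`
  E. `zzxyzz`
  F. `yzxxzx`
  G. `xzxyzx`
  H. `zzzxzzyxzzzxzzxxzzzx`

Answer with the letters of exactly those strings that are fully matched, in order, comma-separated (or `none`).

A, B, C, D, E, F, G, H

A. `yzxzzx` → match
B. `xxxxxyx` → match
C → match
D → match
E. `zzxyzz` → match
F. `yzxxzx` → match
G. `xzxyzx` → match
H → match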